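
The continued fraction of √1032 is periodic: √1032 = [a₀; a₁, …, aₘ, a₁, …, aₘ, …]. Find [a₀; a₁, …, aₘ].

[32; 8, 64]

a₀ = ⌊√1032⌋ = 32.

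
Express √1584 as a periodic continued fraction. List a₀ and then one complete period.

[39; 1, 3, 1, 78]

a₀ = ⌊√1584⌋ = 39.
With m₀=0, d₀=1 and mₖ₊₁ = dₖaₖ − mₖ, dₖ₊₁ = (n − mₖ₊₁²)/dₖ, aₖ₊₁ = ⌊(a₀+mₖ₊₁)/dₖ₊₁⌋:
  k=1: m=39, d=63, a=1
  k=2: m=24, d=16, a=3
  k=3: m=24, d=63, a=1
  k=4: m=39, d=1, a=78
d=1 and a=2a₀=78 at k=4, so the next step gives (m, d) = (39, 63) again — its k=1 value — and the period has length 4.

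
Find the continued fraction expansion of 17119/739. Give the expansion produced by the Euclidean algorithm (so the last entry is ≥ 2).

17119 = 23×739 + 122
739 = 6×122 + 7
122 = 17×7 + 3
7 = 2×3 + 1
3 = 3×1 + 0  (stop)
So 17119/739 = [23; 6, 17, 2, 3].

[23; 6, 17, 2, 3]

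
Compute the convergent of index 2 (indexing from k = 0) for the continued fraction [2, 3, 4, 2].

Using pₖ = aₖpₖ₋₁ + pₖ₋₂, qₖ = aₖqₖ₋₁ + qₖ₋₂ (with p₋₁=1, p₋₂=0, q₋₁=0, q₋₂=1):
  k=0: a=2, p=2, q=1
  k=1: a=3, p=7, q=3
  k=2: a=4, p=30, q=13

30/13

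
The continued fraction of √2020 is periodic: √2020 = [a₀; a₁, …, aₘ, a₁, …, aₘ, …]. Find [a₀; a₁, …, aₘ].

a₀ = ⌊√2020⌋ = 44.
With m₀=0, d₀=1 and mₖ₊₁ = dₖaₖ − mₖ, dₖ₊₁ = (n − mₖ₊₁²)/dₖ, aₖ₊₁ = ⌊(a₀+mₖ₊₁)/dₖ₊₁⌋:
  k=1: m=44, d=84, a=1
  k=2: m=40, d=5, a=16
  k=3: m=40, d=84, a=1
  k=4: m=44, d=1, a=88
d=1 and a=2a₀=88 at k=4, so the next step gives (m, d) = (44, 84) again — its k=1 value — and the period has length 4.

[44; 1, 16, 1, 88]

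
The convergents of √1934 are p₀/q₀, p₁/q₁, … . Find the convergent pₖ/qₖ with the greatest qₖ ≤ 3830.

168301/3827

√1934 = [43; 1, 42, 1, 86, …] (period length 4).
Convergents:
  p_0/q_0 = 43/1
  p_1/q_1 = 44/1
  p_2/q_2 = 1891/43
  p_3/q_3 = 1935/44
  p_4/q_4 = 168301/3827
  p_5/q_5 = 170236/3871
q_4 = 3827 ≤ 3830 < 3871 = q_5, so the answer is 168301/3827.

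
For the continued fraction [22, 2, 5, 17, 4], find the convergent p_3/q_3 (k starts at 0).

Using pₖ = aₖpₖ₋₁ + pₖ₋₂, qₖ = aₖqₖ₋₁ + qₖ₋₂ (with p₋₁=1, p₋₂=0, q₋₁=0, q₋₂=1):
  k=0: a=22, p=22, q=1
  k=1: a=2, p=45, q=2
  k=2: a=5, p=247, q=11
  k=3: a=17, p=4244, q=189

4244/189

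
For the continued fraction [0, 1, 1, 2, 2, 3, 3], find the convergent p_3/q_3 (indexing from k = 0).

Using pₖ = aₖpₖ₋₁ + pₖ₋₂, qₖ = aₖqₖ₋₁ + qₖ₋₂ (with p₋₁=1, p₋₂=0, q₋₁=0, q₋₂=1):
  k=0: a=0, p=0, q=1
  k=1: a=1, p=1, q=1
  k=2: a=1, p=1, q=2
  k=3: a=2, p=3, q=5

3/5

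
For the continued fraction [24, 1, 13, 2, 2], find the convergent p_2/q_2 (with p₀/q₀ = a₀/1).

Using pₖ = aₖpₖ₋₁ + pₖ₋₂, qₖ = aₖqₖ₋₁ + qₖ₋₂ (with p₋₁=1, p₋₂=0, q₋₁=0, q₋₂=1):
  k=0: a=24, p=24, q=1
  k=1: a=1, p=25, q=1
  k=2: a=13, p=349, q=14

349/14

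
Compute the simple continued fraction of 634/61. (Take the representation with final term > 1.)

634 = 10×61 + 24
61 = 2×24 + 13
24 = 1×13 + 11
13 = 1×11 + 2
11 = 5×2 + 1
2 = 2×1 + 0  (stop)
So 634/61 = [10; 2, 1, 1, 5, 2].

[10; 2, 1, 1, 5, 2]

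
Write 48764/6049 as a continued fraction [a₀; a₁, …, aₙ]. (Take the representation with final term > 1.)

[8; 16, 3, 1, 5, 16]

48764 = 8*6049 + 372
6049 = 16*372 + 97
372 = 3*97 + 81
97 = 1*81 + 16
81 = 5*16 + 1
16 = 16*1 + 0  (stop)
So 48764/6049 = [8; 16, 3, 1, 5, 16].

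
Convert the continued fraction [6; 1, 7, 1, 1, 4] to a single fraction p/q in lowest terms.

530/77

Fold from the inside: start with 4/1.
  1 + 1/4 = 5/4
  1 + 4/5 = 9/5
  7 + 5/9 = 68/9
  1 + 9/68 = 77/68
  6 + 68/77 = 530/77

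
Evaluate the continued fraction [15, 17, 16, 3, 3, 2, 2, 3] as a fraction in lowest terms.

Fold from the inside: start with 3/1.
  2 + 1/3 = 7/3
  2 + 3/7 = 17/7
  3 + 7/17 = 58/17
  3 + 17/58 = 191/58
  16 + 58/191 = 3114/191
  17 + 191/3114 = 53129/3114
  15 + 3114/53129 = 800049/53129

800049/53129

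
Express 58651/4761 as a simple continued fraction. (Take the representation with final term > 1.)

58651 = 12×4761 + 1519
4761 = 3×1519 + 204
1519 = 7×204 + 91
204 = 2×91 + 22
91 = 4×22 + 3
22 = 7×3 + 1
3 = 3×1 + 0  (stop)
So 58651/4761 = [12; 3, 7, 2, 4, 7, 3].

[12; 3, 7, 2, 4, 7, 3]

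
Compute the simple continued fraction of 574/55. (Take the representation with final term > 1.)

574 = 10×55 + 24
55 = 2×24 + 7
24 = 3×7 + 3
7 = 2×3 + 1
3 = 3×1 + 0  (stop)
So 574/55 = [10; 2, 3, 2, 3].

[10; 2, 3, 2, 3]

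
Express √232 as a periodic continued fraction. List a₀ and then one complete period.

[15; 4, 3, 7, 3, 4, 30]

a₀ = ⌊√232⌋ = 15.
With m₀=0, d₀=1 and mₖ₊₁ = dₖaₖ − mₖ, dₖ₊₁ = (n − mₖ₊₁²)/dₖ, aₖ₊₁ = ⌊(a₀+mₖ₊₁)/dₖ₊₁⌋:
  k=1: m=15, d=7, a=4
  k=2: m=13, d=9, a=3
  k=3: m=14, d=4, a=7
  k=4: m=14, d=9, a=3
  k=5: m=13, d=7, a=4
  k=6: m=15, d=1, a=30
d=1 and a=2a₀=30 at k=6, so the next step gives (m, d) = (15, 7) again — its k=1 value — and the period has length 6.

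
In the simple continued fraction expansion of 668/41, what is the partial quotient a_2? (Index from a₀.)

668 = 16·41 + 12   →  a_0 = 16
41 = 3·12 + 5   →  a_1 = 3
12 = 2·5 + 2   →  a_2 = 2

2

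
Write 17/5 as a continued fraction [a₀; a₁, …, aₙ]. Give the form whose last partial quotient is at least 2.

17 = 3×5 + 2
5 = 2×2 + 1
2 = 2×1 + 0  (stop)
So 17/5 = [3; 2, 2].

[3; 2, 2]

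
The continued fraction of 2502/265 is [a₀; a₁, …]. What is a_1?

2502 = 9·265 + 117   →  a_0 = 9
265 = 2·117 + 31   →  a_1 = 2

2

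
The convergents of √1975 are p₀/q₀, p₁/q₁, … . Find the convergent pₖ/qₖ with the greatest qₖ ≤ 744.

12799/288

√1975 = [44; 2, 3, 1, 2, 1, 3, 2, 88, …] (period length 8).
Convergents:
  p_0/q_0 = 44/1
  p_1/q_1 = 89/2
  p_2/q_2 = 311/7
  p_3/q_3 = 400/9
  p_4/q_4 = 1111/25
  p_5/q_5 = 1511/34
  p_6/q_6 = 5644/127
  p_7/q_7 = 12799/288
  p_8/q_8 = 1131956/25471
q_7 = 288 ≤ 744 < 25471 = q_8, so the answer is 12799/288.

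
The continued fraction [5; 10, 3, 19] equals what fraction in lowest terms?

Fold from the inside: start with 19/1.
  3 + 1/19 = 58/19
  10 + 19/58 = 599/58
  5 + 58/599 = 3053/599

3053/599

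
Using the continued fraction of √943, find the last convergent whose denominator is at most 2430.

√943 = [30; 1, 2, 2, 2, 1, 60, …] (period length 6).
Convergents:
  p_0/q_0 = 30/1
  p_1/q_1 = 31/1
  p_2/q_2 = 92/3
  p_3/q_3 = 215/7
  p_4/q_4 = 522/17
  p_5/q_5 = 737/24
  p_6/q_6 = 44742/1457
  p_7/q_7 = 45479/1481
  p_8/q_8 = 135700/4419
q_7 = 1481 ≤ 2430 < 4419 = q_8, so the answer is 45479/1481.

45479/1481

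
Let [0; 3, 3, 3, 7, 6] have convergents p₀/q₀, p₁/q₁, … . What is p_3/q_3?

Using pₖ = aₖpₖ₋₁ + pₖ₋₂, qₖ = aₖqₖ₋₁ + qₖ₋₂ (with p₋₁=1, p₋₂=0, q₋₁=0, q₋₂=1):
  k=0: a=0, p=0, q=1
  k=1: a=3, p=1, q=3
  k=2: a=3, p=3, q=10
  k=3: a=3, p=10, q=33

10/33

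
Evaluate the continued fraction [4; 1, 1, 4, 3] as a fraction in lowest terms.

132/29

Fold from the inside: start with 3/1.
  4 + 1/3 = 13/3
  1 + 3/13 = 16/13
  1 + 13/16 = 29/16
  4 + 16/29 = 132/29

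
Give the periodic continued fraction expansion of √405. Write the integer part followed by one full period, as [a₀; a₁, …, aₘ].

a₀ = ⌊√405⌋ = 20.
With m₀=0, d₀=1 and mₖ₊₁ = dₖaₖ − mₖ, dₖ₊₁ = (n − mₖ₊₁²)/dₖ, aₖ₊₁ = ⌊(a₀+mₖ₊₁)/dₖ₊₁⌋:
  k=1: m=20, d=5, a=8
  k=2: m=20, d=1, a=40
d=1 and a=2a₀=40 at k=2, so the next step gives (m, d) = (20, 5) again — its k=1 value — and the period has length 2.

[20; 8, 40]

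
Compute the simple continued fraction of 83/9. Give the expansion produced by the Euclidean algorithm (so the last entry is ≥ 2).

83 = 9×9 + 2
9 = 4×2 + 1
2 = 2×1 + 0  (stop)
So 83/9 = [9; 4, 2].

[9; 4, 2]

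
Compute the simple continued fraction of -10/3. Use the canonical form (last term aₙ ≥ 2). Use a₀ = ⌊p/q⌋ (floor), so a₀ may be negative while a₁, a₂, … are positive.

-10 = -4×3 + 2
3 = 1×2 + 1
2 = 2×1 + 0  (stop)
So -10/3 = [-4; 1, 2].

[-4; 1, 2]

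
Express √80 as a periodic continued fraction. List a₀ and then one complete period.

[8; 1, 16]

a₀ = ⌊√80⌋ = 8.
With m₀=0, d₀=1 and mₖ₊₁ = dₖaₖ − mₖ, dₖ₊₁ = (n − mₖ₊₁²)/dₖ, aₖ₊₁ = ⌊(a₀+mₖ₊₁)/dₖ₊₁⌋:
  k=1: m=8, d=16, a=1
  k=2: m=8, d=1, a=16
d=1 and a=2a₀=16 at k=2, so the next step gives (m, d) = (8, 16) again — its k=1 value — and the period has length 2.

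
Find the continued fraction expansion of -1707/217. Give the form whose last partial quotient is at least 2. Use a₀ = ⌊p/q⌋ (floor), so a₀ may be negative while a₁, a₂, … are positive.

[-8; 7, 2, 14]

-1707 = -8*217 + 29
217 = 7*29 + 14
29 = 2*14 + 1
14 = 14*1 + 0  (stop)
So -1707/217 = [-8; 7, 2, 14].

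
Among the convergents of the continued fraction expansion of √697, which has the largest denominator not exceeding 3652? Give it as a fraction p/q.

34849/1320

√697 = [26; 2, 2, 52, …] (period length 3).
Convergents:
  p_0/q_0 = 26/1
  p_1/q_1 = 53/2
  p_2/q_2 = 132/5
  p_3/q_3 = 6917/262
  p_4/q_4 = 13966/529
  p_5/q_5 = 34849/1320
  p_6/q_6 = 1826114/69169
q_5 = 1320 ≤ 3652 < 69169 = q_6, so the answer is 34849/1320.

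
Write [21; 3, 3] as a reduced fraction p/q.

Using pₖ = aₖpₖ₋₁ + pₖ₋₂ and qₖ = aₖqₖ₋₁ + qₖ₋₂:
  k=0: a=21, p=21, q=1
  k=1: a=3, p=64, q=3
  k=2: a=3, p=213, q=10

213/10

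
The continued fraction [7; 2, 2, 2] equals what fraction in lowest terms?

89/12

Using pₖ = aₖpₖ₋₁ + pₖ₋₂ and qₖ = aₖqₖ₋₁ + qₖ₋₂:
  k=0: a=7, p=7, q=1
  k=1: a=2, p=15, q=2
  k=2: a=2, p=37, q=5
  k=3: a=2, p=89, q=12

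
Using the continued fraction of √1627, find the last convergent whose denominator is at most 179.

4921/122

√1627 = [40; 2, 1, 39, 1, 2, 80, …] (period length 6).
Convergents:
  p_0/q_0 = 40/1
  p_1/q_1 = 81/2
  p_2/q_2 = 121/3
  p_3/q_3 = 4800/119
  p_4/q_4 = 4921/122
  p_5/q_5 = 14642/363
q_4 = 122 ≤ 179 < 363 = q_5, so the answer is 4921/122.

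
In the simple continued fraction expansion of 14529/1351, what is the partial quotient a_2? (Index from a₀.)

14529 = 10·1351 + 1019   →  a_0 = 10
1351 = 1·1019 + 332   →  a_1 = 1
1019 = 3·332 + 23   →  a_2 = 3

3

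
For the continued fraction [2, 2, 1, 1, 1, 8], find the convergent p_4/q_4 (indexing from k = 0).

19/8

Using pₖ = aₖpₖ₋₁ + pₖ₋₂, qₖ = aₖqₖ₋₁ + qₖ₋₂ (with p₋₁=1, p₋₂=0, q₋₁=0, q₋₂=1):
  k=0: a=2, p=2, q=1
  k=1: a=2, p=5, q=2
  k=2: a=1, p=7, q=3
  k=3: a=1, p=12, q=5
  k=4: a=1, p=19, q=8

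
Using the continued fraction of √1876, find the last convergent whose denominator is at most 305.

√1876 = [43; 3, 5, 12, 5, 3, 86, …] (period length 6).
Convergents:
  p_0/q_0 = 43/1
  p_1/q_1 = 130/3
  p_2/q_2 = 693/16
  p_3/q_3 = 8446/195
  p_4/q_4 = 42923/991
q_3 = 195 ≤ 305 < 991 = q_4, so the answer is 8446/195.

8446/195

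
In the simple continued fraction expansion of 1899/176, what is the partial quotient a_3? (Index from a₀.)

1899 = 10·176 + 139   →  a_0 = 10
176 = 1·139 + 37   →  a_1 = 1
139 = 3·37 + 28   →  a_2 = 3
37 = 1·28 + 9   →  a_3 = 1

1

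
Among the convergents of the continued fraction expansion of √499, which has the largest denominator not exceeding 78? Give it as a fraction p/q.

√499 = [22; 2, 1, 21, 1, 2, 44, …] (period length 6).
Convergents:
  p_0/q_0 = 22/1
  p_1/q_1 = 45/2
  p_2/q_2 = 67/3
  p_3/q_3 = 1452/65
  p_4/q_4 = 1519/68
  p_5/q_5 = 4490/201
q_4 = 68 ≤ 78 < 201 = q_5, so the answer is 1519/68.

1519/68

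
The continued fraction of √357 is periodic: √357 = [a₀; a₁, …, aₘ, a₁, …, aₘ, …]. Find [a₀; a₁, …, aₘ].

a₀ = ⌊√357⌋ = 18.
With m₀=0, d₀=1 and mₖ₊₁ = dₖaₖ − mₖ, dₖ₊₁ = (n − mₖ₊₁²)/dₖ, aₖ₊₁ = ⌊(a₀+mₖ₊₁)/dₖ₊₁⌋:
  k=1: m=18, d=33, a=1
  k=2: m=15, d=4, a=8
  k=3: m=17, d=17, a=2
  k=4: m=17, d=4, a=8
  k=5: m=15, d=33, a=1
  k=6: m=18, d=1, a=36
d=1 and a=2a₀=36 at k=6, so the next step gives (m, d) = (18, 33) again — its k=1 value — and the period has length 6.

[18; 1, 8, 2, 8, 1, 36]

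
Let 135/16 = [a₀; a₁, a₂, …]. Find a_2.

135 = 8·16 + 7   →  a_0 = 8
16 = 2·7 + 2   →  a_1 = 2
7 = 3·2 + 1   →  a_2 = 3

3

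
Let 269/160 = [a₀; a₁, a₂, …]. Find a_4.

269 = 1·160 + 109   →  a_0 = 1
160 = 1·109 + 51   →  a_1 = 1
109 = 2·51 + 7   →  a_2 = 2
51 = 7·7 + 2   →  a_3 = 7
7 = 3·2 + 1   →  a_4 = 3

3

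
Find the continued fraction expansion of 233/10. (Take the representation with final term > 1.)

[23; 3, 3]

233 = 23*10 + 3
10 = 3*3 + 1
3 = 3*1 + 0  (stop)
So 233/10 = [23; 3, 3].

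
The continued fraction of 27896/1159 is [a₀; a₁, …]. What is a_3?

19

27896 = 24·1159 + 80   →  a_0 = 24
1159 = 14·80 + 39   →  a_1 = 14
80 = 2·39 + 2   →  a_2 = 2
39 = 19·2 + 1   →  a_3 = 19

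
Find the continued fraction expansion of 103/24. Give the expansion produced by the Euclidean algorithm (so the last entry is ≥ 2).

103 = 4*24 + 7
24 = 3*7 + 3
7 = 2*3 + 1
3 = 3*1 + 0  (stop)
So 103/24 = [4; 3, 2, 3].

[4; 3, 2, 3]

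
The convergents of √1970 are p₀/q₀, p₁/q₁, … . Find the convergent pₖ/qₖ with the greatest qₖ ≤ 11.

√1970 = [44; 2, 1, 1, 2, 88, …] (period length 5).
Convergents:
  p_0/q_0 = 44/1
  p_1/q_1 = 89/2
  p_2/q_2 = 133/3
  p_3/q_3 = 222/5
  p_4/q_4 = 577/13
q_3 = 5 ≤ 11 < 13 = q_4, so the answer is 222/5.

222/5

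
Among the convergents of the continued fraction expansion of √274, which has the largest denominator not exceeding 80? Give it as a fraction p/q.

√274 = [16; 1, 1, 4, 4, 1, 1, 32, …] (period length 7).
Convergents:
  p_0/q_0 = 16/1
  p_1/q_1 = 17/1
  p_2/q_2 = 33/2
  p_3/q_3 = 149/9
  p_4/q_4 = 629/38
  p_5/q_5 = 778/47
  p_6/q_6 = 1407/85
q_5 = 47 ≤ 80 < 85 = q_6, so the answer is 778/47.

778/47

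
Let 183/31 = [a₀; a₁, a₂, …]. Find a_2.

183 = 5·31 + 28   →  a_0 = 5
31 = 1·28 + 3   →  a_1 = 1
28 = 9·3 + 1   →  a_2 = 9

9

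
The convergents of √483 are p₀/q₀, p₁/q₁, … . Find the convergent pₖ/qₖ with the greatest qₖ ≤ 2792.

√483 = [21; 1, 42, …] (period length 2).
Convergents:
  p_0/q_0 = 21/1
  p_1/q_1 = 22/1
  p_2/q_2 = 945/43
  p_3/q_3 = 967/44
  p_4/q_4 = 41559/1891
  p_5/q_5 = 42526/1935
  p_6/q_6 = 1827651/83161
q_5 = 1935 ≤ 2792 < 83161 = q_6, so the answer is 42526/1935.

42526/1935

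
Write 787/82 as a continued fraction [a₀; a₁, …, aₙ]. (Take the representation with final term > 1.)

[9; 1, 1, 2, 16]

787 = 9×82 + 49
82 = 1×49 + 33
49 = 1×33 + 16
33 = 2×16 + 1
16 = 16×1 + 0  (stop)
So 787/82 = [9; 1, 1, 2, 16].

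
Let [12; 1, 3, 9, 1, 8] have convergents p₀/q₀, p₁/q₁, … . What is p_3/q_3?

Using pₖ = aₖpₖ₋₁ + pₖ₋₂, qₖ = aₖqₖ₋₁ + qₖ₋₂ (with p₋₁=1, p₋₂=0, q₋₁=0, q₋₂=1):
  k=0: a=12, p=12, q=1
  k=1: a=1, p=13, q=1
  k=2: a=3, p=51, q=4
  k=3: a=9, p=472, q=37

472/37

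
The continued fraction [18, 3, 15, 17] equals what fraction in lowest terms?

14386/785

Using pₖ = aₖpₖ₋₁ + pₖ₋₂ and qₖ = aₖqₖ₋₁ + qₖ₋₂:
  k=0: a=18, p=18, q=1
  k=1: a=3, p=55, q=3
  k=2: a=15, p=843, q=46
  k=3: a=17, p=14386, q=785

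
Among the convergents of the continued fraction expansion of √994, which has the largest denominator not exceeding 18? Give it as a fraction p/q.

√994 = [31; 1, 1, 8, 1, 1, 62, …] (period length 6).
Convergents:
  p_0/q_0 = 31/1
  p_1/q_1 = 32/1
  p_2/q_2 = 63/2
  p_3/q_3 = 536/17
  p_4/q_4 = 599/19
q_3 = 17 ≤ 18 < 19 = q_4, so the answer is 536/17.

536/17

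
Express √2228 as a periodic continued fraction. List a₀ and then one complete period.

[47; 4, 1, 22, 1, 4, 94]

a₀ = ⌊√2228⌋ = 47.
With m₀=0, d₀=1 and mₖ₊₁ = dₖaₖ − mₖ, dₖ₊₁ = (n − mₖ₊₁²)/dₖ, aₖ₊₁ = ⌊(a₀+mₖ₊₁)/dₖ₊₁⌋:
  k=1: m=47, d=19, a=4
  k=2: m=29, d=73, a=1
  k=3: m=44, d=4, a=22
  k=4: m=44, d=73, a=1
  k=5: m=29, d=19, a=4
  k=6: m=47, d=1, a=94
d=1 and a=2a₀=94 at k=6, so the next step gives (m, d) = (47, 19) again — its k=1 value — and the period has length 6.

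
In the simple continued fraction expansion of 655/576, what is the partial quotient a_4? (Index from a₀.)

655 = 1·576 + 79   →  a_0 = 1
576 = 7·79 + 23   →  a_1 = 7
79 = 3·23 + 10   →  a_2 = 3
23 = 2·10 + 3   →  a_3 = 2
10 = 3·3 + 1   →  a_4 = 3

3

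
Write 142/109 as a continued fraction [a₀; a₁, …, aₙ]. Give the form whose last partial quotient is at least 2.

[1; 3, 3, 3, 3]

142 = 1*109 + 33
109 = 3*33 + 10
33 = 3*10 + 3
10 = 3*3 + 1
3 = 3*1 + 0  (stop)
So 142/109 = [1; 3, 3, 3, 3].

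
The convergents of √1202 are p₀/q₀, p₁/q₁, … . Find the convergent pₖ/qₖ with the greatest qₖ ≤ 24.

104/3

√1202 = [34; 1, 2, 34, 2, 1, 68, …] (period length 6).
Convergents:
  p_0/q_0 = 34/1
  p_1/q_1 = 35/1
  p_2/q_2 = 104/3
  p_3/q_3 = 3571/103
q_2 = 3 ≤ 24 < 103 = q_3, so the answer is 104/3.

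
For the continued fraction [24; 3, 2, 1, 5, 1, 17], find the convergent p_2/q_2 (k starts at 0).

170/7

Using pₖ = aₖpₖ₋₁ + pₖ₋₂, qₖ = aₖqₖ₋₁ + qₖ₋₂ (with p₋₁=1, p₋₂=0, q₋₁=0, q₋₂=1):
  k=0: a=24, p=24, q=1
  k=1: a=3, p=73, q=3
  k=2: a=2, p=170, q=7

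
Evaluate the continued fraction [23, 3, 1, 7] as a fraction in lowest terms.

721/31

Using pₖ = aₖpₖ₋₁ + pₖ₋₂ and qₖ = aₖqₖ₋₁ + qₖ₋₂:
  k=0: a=23, p=23, q=1
  k=1: a=3, p=70, q=3
  k=2: a=1, p=93, q=4
  k=3: a=7, p=721, q=31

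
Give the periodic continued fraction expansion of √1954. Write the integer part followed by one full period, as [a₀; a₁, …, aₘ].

a₀ = ⌊√1954⌋ = 44.
With m₀=0, d₀=1 and mₖ₊₁ = dₖaₖ − mₖ, dₖ₊₁ = (n − mₖ₊₁²)/dₖ, aₖ₊₁ = ⌊(a₀+mₖ₊₁)/dₖ₊₁⌋:
  k=1: m=44, d=18, a=4
  k=2: m=28, d=65, a=1
  k=3: m=37, d=9, a=9
  k=4: m=44, d=2, a=44
  k=5: m=44, d=9, a=9
  k=6: m=37, d=65, a=1
  k=7: m=28, d=18, a=4
  k=8: m=44, d=1, a=88
d=1 and a=2a₀=88 at k=8, so the next step gives (m, d) = (44, 18) again — its k=1 value — and the period has length 8.

[44; 4, 1, 9, 44, 9, 1, 4, 88]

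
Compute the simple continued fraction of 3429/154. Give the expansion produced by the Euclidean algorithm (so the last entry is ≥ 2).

[22; 3, 1, 3, 10]

3429 = 22×154 + 41
154 = 3×41 + 31
41 = 1×31 + 10
31 = 3×10 + 1
10 = 10×1 + 0  (stop)
So 3429/154 = [22; 3, 1, 3, 10].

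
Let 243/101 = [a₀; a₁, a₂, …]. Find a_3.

6

243 = 2·101 + 41   →  a_0 = 2
101 = 2·41 + 19   →  a_1 = 2
41 = 2·19 + 3   →  a_2 = 2
19 = 6·3 + 1   →  a_3 = 6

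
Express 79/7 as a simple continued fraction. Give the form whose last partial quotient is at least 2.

[11; 3, 2]

79 = 11×7 + 2
7 = 3×2 + 1
2 = 2×1 + 0  (stop)
So 79/7 = [11; 3, 2].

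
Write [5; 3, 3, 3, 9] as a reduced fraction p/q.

1628/307

Fold from the inside: start with 9/1.
  3 + 1/9 = 28/9
  3 + 9/28 = 93/28
  3 + 28/93 = 307/93
  5 + 93/307 = 1628/307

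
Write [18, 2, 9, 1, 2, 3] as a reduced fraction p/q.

Using pₖ = aₖpₖ₋₁ + pₖ₋₂ and qₖ = aₖqₖ₋₁ + qₖ₋₂:
  k=0: a=18, p=18, q=1
  k=1: a=2, p=37, q=2
  k=2: a=9, p=351, q=19
  k=3: a=1, p=388, q=21
  k=4: a=2, p=1127, q=61
  k=5: a=3, p=3769, q=204

3769/204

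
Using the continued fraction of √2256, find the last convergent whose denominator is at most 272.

8977/189

√2256 = [47; 2, 94, …] (period length 2).
Convergents:
  p_0/q_0 = 47/1
  p_1/q_1 = 95/2
  p_2/q_2 = 8977/189
  p_3/q_3 = 18049/380
q_2 = 189 ≤ 272 < 380 = q_3, so the answer is 8977/189.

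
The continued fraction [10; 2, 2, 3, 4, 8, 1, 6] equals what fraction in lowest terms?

48359/4645

Fold from the inside: start with 6/1.
  1 + 1/6 = 7/6
  8 + 6/7 = 62/7
  4 + 7/62 = 255/62
  3 + 62/255 = 827/255
  2 + 255/827 = 1909/827
  2 + 827/1909 = 4645/1909
  10 + 1909/4645 = 48359/4645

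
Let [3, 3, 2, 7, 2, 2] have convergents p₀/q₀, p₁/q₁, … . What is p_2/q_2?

Using pₖ = aₖpₖ₋₁ + pₖ₋₂, qₖ = aₖqₖ₋₁ + qₖ₋₂ (with p₋₁=1, p₋₂=0, q₋₁=0, q₋₂=1):
  k=0: a=3, p=3, q=1
  k=1: a=3, p=10, q=3
  k=2: a=2, p=23, q=7

23/7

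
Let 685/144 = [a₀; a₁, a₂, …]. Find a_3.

8

685 = 4·144 + 109   →  a_0 = 4
144 = 1·109 + 35   →  a_1 = 1
109 = 3·35 + 4   →  a_2 = 3
35 = 8·4 + 3   →  a_3 = 8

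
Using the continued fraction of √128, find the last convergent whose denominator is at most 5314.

39202/3465

√128 = [11; 3, 5, 3, 22, …] (period length 4).
Convergents:
  p_0/q_0 = 11/1
  p_1/q_1 = 34/3
  p_2/q_2 = 181/16
  p_3/q_3 = 577/51
  p_4/q_4 = 12875/1138
  p_5/q_5 = 39202/3465
  p_6/q_6 = 208885/18463
q_5 = 3465 ≤ 5314 < 18463 = q_6, so the answer is 39202/3465.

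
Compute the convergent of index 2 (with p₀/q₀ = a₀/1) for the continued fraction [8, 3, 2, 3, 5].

Using pₖ = aₖpₖ₋₁ + pₖ₋₂, qₖ = aₖqₖ₋₁ + qₖ₋₂ (with p₋₁=1, p₋₂=0, q₋₁=0, q₋₂=1):
  k=0: a=8, p=8, q=1
  k=1: a=3, p=25, q=3
  k=2: a=2, p=58, q=7

58/7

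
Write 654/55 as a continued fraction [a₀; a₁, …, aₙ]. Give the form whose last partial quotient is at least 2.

[11; 1, 8, 6]

654 = 11*55 + 49
55 = 1*49 + 6
49 = 8*6 + 1
6 = 6*1 + 0  (stop)
So 654/55 = [11; 1, 8, 6].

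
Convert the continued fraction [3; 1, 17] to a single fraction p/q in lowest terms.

71/18

Fold from the inside: start with 17/1.
  1 + 1/17 = 18/17
  3 + 17/18 = 71/18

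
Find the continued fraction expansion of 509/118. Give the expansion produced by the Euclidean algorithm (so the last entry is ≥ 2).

509 = 4×118 + 37
118 = 3×37 + 7
37 = 5×7 + 2
7 = 3×2 + 1
2 = 2×1 + 0  (stop)
So 509/118 = [4; 3, 5, 3, 2].

[4; 3, 5, 3, 2]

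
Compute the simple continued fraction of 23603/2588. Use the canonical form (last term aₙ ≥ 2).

23603 = 9*2588 + 311
2588 = 8*311 + 100
311 = 3*100 + 11
100 = 9*11 + 1
11 = 11*1 + 0  (stop)
So 23603/2588 = [9; 8, 3, 9, 11].

[9; 8, 3, 9, 11]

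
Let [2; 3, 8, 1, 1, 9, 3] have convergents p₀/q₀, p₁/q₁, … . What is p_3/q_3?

65/28

Using pₖ = aₖpₖ₋₁ + pₖ₋₂, qₖ = aₖqₖ₋₁ + qₖ₋₂ (with p₋₁=1, p₋₂=0, q₋₁=0, q₋₂=1):
  k=0: a=2, p=2, q=1
  k=1: a=3, p=7, q=3
  k=2: a=8, p=58, q=25
  k=3: a=1, p=65, q=28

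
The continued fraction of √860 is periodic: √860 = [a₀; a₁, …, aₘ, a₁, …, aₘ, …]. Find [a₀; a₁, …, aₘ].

[29; 3, 14, 3, 58]

a₀ = ⌊√860⌋ = 29.
With m₀=0, d₀=1 and mₖ₊₁ = dₖaₖ − mₖ, dₖ₊₁ = (n − mₖ₊₁²)/dₖ, aₖ₊₁ = ⌊(a₀+mₖ₊₁)/dₖ₊₁⌋:
  k=1: m=29, d=19, a=3
  k=2: m=28, d=4, a=14
  k=3: m=28, d=19, a=3
  k=4: m=29, d=1, a=58
d=1 and a=2a₀=58 at k=4, so the next step gives (m, d) = (29, 19) again — its k=1 value — and the period has length 4.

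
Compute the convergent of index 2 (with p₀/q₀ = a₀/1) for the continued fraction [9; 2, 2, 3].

Using pₖ = aₖpₖ₋₁ + pₖ₋₂, qₖ = aₖqₖ₋₁ + qₖ₋₂ (with p₋₁=1, p₋₂=0, q₋₁=0, q₋₂=1):
  k=0: a=9, p=9, q=1
  k=1: a=2, p=19, q=2
  k=2: a=2, p=47, q=5

47/5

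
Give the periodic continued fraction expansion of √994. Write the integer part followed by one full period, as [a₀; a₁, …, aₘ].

[31; 1, 1, 8, 1, 1, 62]

a₀ = ⌊√994⌋ = 31.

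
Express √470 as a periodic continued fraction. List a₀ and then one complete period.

a₀ = ⌊√470⌋ = 21.
With m₀=0, d₀=1 and mₖ₊₁ = dₖaₖ − mₖ, dₖ₊₁ = (n − mₖ₊₁²)/dₖ, aₖ₊₁ = ⌊(a₀+mₖ₊₁)/dₖ₊₁⌋:
  k=1: m=21, d=29, a=1
  k=2: m=8, d=14, a=2
  k=3: m=20, d=5, a=8
  k=4: m=20, d=14, a=2
  k=5: m=8, d=29, a=1
  k=6: m=21, d=1, a=42
d=1 and a=2a₀=42 at k=6, so the next step gives (m, d) = (21, 29) again — its k=1 value — and the period has length 6.

[21; 1, 2, 8, 2, 1, 42]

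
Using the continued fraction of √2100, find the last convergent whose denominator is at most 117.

4995/109

√2100 = [45; 1, 4, 1, 2, 1, 4, 1, 90, …] (period length 8).
Convergents:
  p_0/q_0 = 45/1
  p_1/q_1 = 46/1
  p_2/q_2 = 229/5
  p_3/q_3 = 275/6
  p_4/q_4 = 779/17
  p_5/q_5 = 1054/23
  p_6/q_6 = 4995/109
  p_7/q_7 = 6049/132
q_6 = 109 ≤ 117 < 132 = q_7, so the answer is 4995/109.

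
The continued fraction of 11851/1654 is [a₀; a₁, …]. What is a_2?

17

11851 = 7·1654 + 273   →  a_0 = 7
1654 = 6·273 + 16   →  a_1 = 6
273 = 17·16 + 1   →  a_2 = 17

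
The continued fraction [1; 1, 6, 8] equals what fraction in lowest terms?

Using pₖ = aₖpₖ₋₁ + pₖ₋₂ and qₖ = aₖqₖ₋₁ + qₖ₋₂:
  k=0: a=1, p=1, q=1
  k=1: a=1, p=2, q=1
  k=2: a=6, p=13, q=7
  k=3: a=8, p=106, q=57

106/57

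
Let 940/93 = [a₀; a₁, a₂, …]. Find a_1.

940 = 10·93 + 10   →  a_0 = 10
93 = 9·10 + 3   →  a_1 = 9

9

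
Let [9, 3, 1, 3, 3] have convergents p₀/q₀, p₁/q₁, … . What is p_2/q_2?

Using pₖ = aₖpₖ₋₁ + pₖ₋₂, qₖ = aₖqₖ₋₁ + qₖ₋₂ (with p₋₁=1, p₋₂=0, q₋₁=0, q₋₂=1):
  k=0: a=9, p=9, q=1
  k=1: a=3, p=28, q=3
  k=2: a=1, p=37, q=4

37/4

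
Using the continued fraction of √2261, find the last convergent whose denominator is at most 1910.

√2261 = [47; 1, 1, 4, 1, 1, 94, …] (period length 6).
Convergents:
  p_0/q_0 = 47/1
  p_1/q_1 = 48/1
  p_2/q_2 = 95/2
  p_3/q_3 = 428/9
  p_4/q_4 = 523/11
  p_5/q_5 = 951/20
  p_6/q_6 = 89917/1891
  p_7/q_7 = 90868/1911
q_6 = 1891 ≤ 1910 < 1911 = q_7, so the answer is 89917/1891.

89917/1891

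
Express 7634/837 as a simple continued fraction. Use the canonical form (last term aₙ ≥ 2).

7634 = 9·837 + 101
837 = 8·101 + 29
101 = 3·29 + 14
29 = 2·14 + 1
14 = 14·1 + 0  (stop)
So 7634/837 = [9; 8, 3, 2, 14].

[9; 8, 3, 2, 14]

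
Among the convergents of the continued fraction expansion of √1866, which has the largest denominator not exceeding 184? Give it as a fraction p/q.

3067/71

√1866 = [43; 5, 14, 5, 86, …] (period length 4).
Convergents:
  p_0/q_0 = 43/1
  p_1/q_1 = 216/5
  p_2/q_2 = 3067/71
  p_3/q_3 = 15551/360
q_2 = 71 ≤ 184 < 360 = q_3, so the answer is 3067/71.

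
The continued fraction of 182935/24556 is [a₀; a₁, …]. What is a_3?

2

182935 = 7·24556 + 11043   →  a_0 = 7
24556 = 2·11043 + 2470   →  a_1 = 2
11043 = 4·2470 + 1163   →  a_2 = 4
2470 = 2·1163 + 144   →  a_3 = 2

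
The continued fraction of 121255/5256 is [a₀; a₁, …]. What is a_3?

9

121255 = 23·5256 + 367   →  a_0 = 23
5256 = 14·367 + 118   →  a_1 = 14
367 = 3·118 + 13   →  a_2 = 3
118 = 9·13 + 1   →  a_3 = 9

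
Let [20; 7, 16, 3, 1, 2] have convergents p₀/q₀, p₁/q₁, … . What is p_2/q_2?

Using pₖ = aₖpₖ₋₁ + pₖ₋₂, qₖ = aₖqₖ₋₁ + qₖ₋₂ (with p₋₁=1, p₋₂=0, q₋₁=0, q₋₂=1):
  k=0: a=20, p=20, q=1
  k=1: a=7, p=141, q=7
  k=2: a=16, p=2276, q=113

2276/113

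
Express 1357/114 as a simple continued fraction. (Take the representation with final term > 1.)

[11; 1, 9, 2, 1, 3]

1357 = 11×114 + 103
114 = 1×103 + 11
103 = 9×11 + 4
11 = 2×4 + 3
4 = 1×3 + 1
3 = 3×1 + 0  (stop)
So 1357/114 = [11; 1, 9, 2, 1, 3].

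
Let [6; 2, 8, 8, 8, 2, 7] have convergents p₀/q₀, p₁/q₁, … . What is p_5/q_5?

Using pₖ = aₖpₖ₋₁ + pₖ₋₂, qₖ = aₖqₖ₋₁ + qₖ₋₂ (with p₋₁=1, p₋₂=0, q₋₁=0, q₋₂=1):
  k=0: a=6, p=6, q=1
  k=1: a=2, p=13, q=2
  k=2: a=8, p=110, q=17
  k=3: a=8, p=893, q=138
  k=4: a=8, p=7254, q=1121
  k=5: a=2, p=15401, q=2380

15401/2380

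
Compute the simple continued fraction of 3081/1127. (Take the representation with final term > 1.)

3081 = 2*1127 + 827
1127 = 1*827 + 300
827 = 2*300 + 227
300 = 1*227 + 73
227 = 3*73 + 8
73 = 9*8 + 1
8 = 8*1 + 0  (stop)
So 3081/1127 = [2; 1, 2, 1, 3, 9, 8].

[2; 1, 2, 1, 3, 9, 8]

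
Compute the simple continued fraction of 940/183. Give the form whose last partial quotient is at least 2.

[5; 7, 3, 8]

940 = 5×183 + 25
183 = 7×25 + 8
25 = 3×8 + 1
8 = 8×1 + 0  (stop)
So 940/183 = [5; 7, 3, 8].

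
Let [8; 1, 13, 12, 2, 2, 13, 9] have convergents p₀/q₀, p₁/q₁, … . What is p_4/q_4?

3143/352

Using pₖ = aₖpₖ₋₁ + pₖ₋₂, qₖ = aₖqₖ₋₁ + qₖ₋₂ (with p₋₁=1, p₋₂=0, q₋₁=0, q₋₂=1):
  k=0: a=8, p=8, q=1
  k=1: a=1, p=9, q=1
  k=2: a=13, p=125, q=14
  k=3: a=12, p=1509, q=169
  k=4: a=2, p=3143, q=352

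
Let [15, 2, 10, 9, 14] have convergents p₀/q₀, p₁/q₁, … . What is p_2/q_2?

Using pₖ = aₖpₖ₋₁ + pₖ₋₂, qₖ = aₖqₖ₋₁ + qₖ₋₂ (with p₋₁=1, p₋₂=0, q₋₁=0, q₋₂=1):
  k=0: a=15, p=15, q=1
  k=1: a=2, p=31, q=2
  k=2: a=10, p=325, q=21

325/21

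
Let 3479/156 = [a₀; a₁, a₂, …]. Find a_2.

3

3479 = 22·156 + 47   →  a_0 = 22
156 = 3·47 + 15   →  a_1 = 3
47 = 3·15 + 2   →  a_2 = 3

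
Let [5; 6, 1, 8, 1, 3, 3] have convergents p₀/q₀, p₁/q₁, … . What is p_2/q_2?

36/7

Using pₖ = aₖpₖ₋₁ + pₖ₋₂, qₖ = aₖqₖ₋₁ + qₖ₋₂ (with p₋₁=1, p₋₂=0, q₋₁=0, q₋₂=1):
  k=0: a=5, p=5, q=1
  k=1: a=6, p=31, q=6
  k=2: a=1, p=36, q=7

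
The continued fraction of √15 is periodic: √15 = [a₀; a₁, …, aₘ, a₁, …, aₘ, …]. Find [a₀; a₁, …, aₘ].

a₀ = ⌊√15⌋ = 3.
With m₀=0, d₀=1 and mₖ₊₁ = dₖaₖ − mₖ, dₖ₊₁ = (n − mₖ₊₁²)/dₖ, aₖ₊₁ = ⌊(a₀+mₖ₊₁)/dₖ₊₁⌋:
  k=1: m=3, d=6, a=1
  k=2: m=3, d=1, a=6
d=1 and a=2a₀=6 at k=2, so the next step gives (m, d) = (3, 6) again — its k=1 value — and the period has length 2.

[3; 1, 6]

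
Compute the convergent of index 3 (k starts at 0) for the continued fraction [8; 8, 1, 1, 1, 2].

Using pₖ = aₖpₖ₋₁ + pₖ₋₂, qₖ = aₖqₖ₋₁ + qₖ₋₂ (with p₋₁=1, p₋₂=0, q₋₁=0, q₋₂=1):
  k=0: a=8, p=8, q=1
  k=1: a=8, p=65, q=8
  k=2: a=1, p=73, q=9
  k=3: a=1, p=138, q=17

138/17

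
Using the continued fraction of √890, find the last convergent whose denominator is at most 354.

10531/353

√890 = [29; 1, 4, 1, 58, …] (period length 4).
Convergents:
  p_0/q_0 = 29/1
  p_1/q_1 = 30/1
  p_2/q_2 = 149/5
  p_3/q_3 = 179/6
  p_4/q_4 = 10531/353
  p_5/q_5 = 10710/359
q_4 = 353 ≤ 354 < 359 = q_5, so the answer is 10531/353.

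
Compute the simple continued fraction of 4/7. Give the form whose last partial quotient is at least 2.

4 = 0×7 + 4
7 = 1×4 + 3
4 = 1×3 + 1
3 = 3×1 + 0  (stop)
So 4/7 = [0; 1, 1, 3].

[0; 1, 1, 3]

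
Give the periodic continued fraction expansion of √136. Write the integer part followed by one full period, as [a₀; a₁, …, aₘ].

[11; 1, 1, 1, 22]

a₀ = ⌊√136⌋ = 11.
With m₀=0, d₀=1 and mₖ₊₁ = dₖaₖ − mₖ, dₖ₊₁ = (n − mₖ₊₁²)/dₖ, aₖ₊₁ = ⌊(a₀+mₖ₊₁)/dₖ₊₁⌋:
  k=1: m=11, d=15, a=1
  k=2: m=4, d=8, a=1
  k=3: m=4, d=15, a=1
  k=4: m=11, d=1, a=22
d=1 and a=2a₀=22 at k=4, so the next step gives (m, d) = (11, 15) again — its k=1 value — and the period has length 4.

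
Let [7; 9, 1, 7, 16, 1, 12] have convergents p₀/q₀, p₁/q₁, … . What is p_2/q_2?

71/10

Using pₖ = aₖpₖ₋₁ + pₖ₋₂, qₖ = aₖqₖ₋₁ + qₖ₋₂ (with p₋₁=1, p₋₂=0, q₋₁=0, q₋₂=1):
  k=0: a=7, p=7, q=1
  k=1: a=9, p=64, q=9
  k=2: a=1, p=71, q=10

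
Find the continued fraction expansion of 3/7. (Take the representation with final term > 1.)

3 = 0·7 + 3
7 = 2·3 + 1
3 = 3·1 + 0  (stop)
So 3/7 = [0; 2, 3].

[0; 2, 3]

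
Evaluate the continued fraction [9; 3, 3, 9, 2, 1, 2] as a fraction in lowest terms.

Using pₖ = aₖpₖ₋₁ + pₖ₋₂ and qₖ = aₖqₖ₋₁ + qₖ₋₂:
  k=0: a=9, p=9, q=1
  k=1: a=3, p=28, q=3
  k=2: a=3, p=93, q=10
  k=3: a=9, p=865, q=93
  k=4: a=2, p=1823, q=196
  k=5: a=1, p=2688, q=289
  k=6: a=2, p=7199, q=774

7199/774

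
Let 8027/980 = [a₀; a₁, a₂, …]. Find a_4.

8027 = 8·980 + 187   →  a_0 = 8
980 = 5·187 + 45   →  a_1 = 5
187 = 4·45 + 7   →  a_2 = 4
45 = 6·7 + 3   →  a_3 = 6
7 = 2·3 + 1   →  a_4 = 2

2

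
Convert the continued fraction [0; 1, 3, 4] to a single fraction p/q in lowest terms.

13/17

Fold from the inside: start with 4/1.
  3 + 1/4 = 13/4
  1 + 4/13 = 17/13
  0 + 13/17 = 13/17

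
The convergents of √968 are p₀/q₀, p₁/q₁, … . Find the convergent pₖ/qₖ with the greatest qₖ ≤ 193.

√968 = [31; 8, 1, 6, 1, 8, 62, …] (period length 6).
Convergents:
  p_0/q_0 = 31/1
  p_1/q_1 = 249/8
  p_2/q_2 = 280/9
  p_3/q_3 = 1929/62
  p_4/q_4 = 2209/71
  p_5/q_5 = 19601/630
q_4 = 71 ≤ 193 < 630 = q_5, so the answer is 2209/71.

2209/71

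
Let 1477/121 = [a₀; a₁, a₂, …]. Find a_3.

5

1477 = 12·121 + 25   →  a_0 = 12
121 = 4·25 + 21   →  a_1 = 4
25 = 1·21 + 4   →  a_2 = 1
21 = 5·4 + 1   →  a_3 = 5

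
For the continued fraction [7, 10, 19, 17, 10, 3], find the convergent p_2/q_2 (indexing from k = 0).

1356/191

Using pₖ = aₖpₖ₋₁ + pₖ₋₂, qₖ = aₖqₖ₋₁ + qₖ₋₂ (with p₋₁=1, p₋₂=0, q₋₁=0, q₋₂=1):
  k=0: a=7, p=7, q=1
  k=1: a=10, p=71, q=10
  k=2: a=19, p=1356, q=191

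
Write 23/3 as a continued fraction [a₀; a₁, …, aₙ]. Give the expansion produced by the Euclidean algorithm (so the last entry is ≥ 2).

[7; 1, 2]

23 = 7×3 + 2
3 = 1×2 + 1
2 = 2×1 + 0  (stop)
So 23/3 = [7; 1, 2].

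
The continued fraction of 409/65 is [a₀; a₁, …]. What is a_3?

409 = 6·65 + 19   →  a_0 = 6
65 = 3·19 + 8   →  a_1 = 3
19 = 2·8 + 3   →  a_2 = 2
8 = 2·3 + 2   →  a_3 = 2

2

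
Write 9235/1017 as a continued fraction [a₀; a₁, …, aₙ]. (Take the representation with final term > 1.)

9235 = 9×1017 + 82
1017 = 12×82 + 33
82 = 2×33 + 16
33 = 2×16 + 1
16 = 16×1 + 0  (stop)
So 9235/1017 = [9; 12, 2, 2, 16].

[9; 12, 2, 2, 16]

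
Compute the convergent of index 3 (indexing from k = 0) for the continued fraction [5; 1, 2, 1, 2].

Using pₖ = aₖpₖ₋₁ + pₖ₋₂, qₖ = aₖqₖ₋₁ + qₖ₋₂ (with p₋₁=1, p₋₂=0, q₋₁=0, q₋₂=1):
  k=0: a=5, p=5, q=1
  k=1: a=1, p=6, q=1
  k=2: a=2, p=17, q=3
  k=3: a=1, p=23, q=4

23/4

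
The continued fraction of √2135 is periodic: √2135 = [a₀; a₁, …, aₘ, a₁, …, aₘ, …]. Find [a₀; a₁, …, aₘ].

a₀ = ⌊√2135⌋ = 46.

[46; 4, 1, 5, 1, 4, 92]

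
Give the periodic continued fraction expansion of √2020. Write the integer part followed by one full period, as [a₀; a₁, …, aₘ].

a₀ = ⌊√2020⌋ = 44.

[44; 1, 16, 1, 88]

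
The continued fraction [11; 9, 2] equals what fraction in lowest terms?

Fold from the inside: start with 2/1.
  9 + 1/2 = 19/2
  11 + 2/19 = 211/19

211/19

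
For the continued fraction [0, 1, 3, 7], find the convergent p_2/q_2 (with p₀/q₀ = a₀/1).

Using pₖ = aₖpₖ₋₁ + pₖ₋₂, qₖ = aₖqₖ₋₁ + qₖ₋₂ (with p₋₁=1, p₋₂=0, q₋₁=0, q₋₂=1):
  k=0: a=0, p=0, q=1
  k=1: a=1, p=1, q=1
  k=2: a=3, p=3, q=4

3/4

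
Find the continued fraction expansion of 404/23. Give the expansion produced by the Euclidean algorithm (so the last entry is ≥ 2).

404 = 17×23 + 13
23 = 1×13 + 10
13 = 1×10 + 3
10 = 3×3 + 1
3 = 3×1 + 0  (stop)
So 404/23 = [17; 1, 1, 3, 3].

[17; 1, 1, 3, 3]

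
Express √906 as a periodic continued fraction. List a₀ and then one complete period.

[30; 10, 60]

a₀ = ⌊√906⌋ = 30.
With m₀=0, d₀=1 and mₖ₊₁ = dₖaₖ − mₖ, dₖ₊₁ = (n − mₖ₊₁²)/dₖ, aₖ₊₁ = ⌊(a₀+mₖ₊₁)/dₖ₊₁⌋:
  k=1: m=30, d=6, a=10
  k=2: m=30, d=1, a=60
d=1 and a=2a₀=60 at k=2, so the next step gives (m, d) = (30, 6) again — its k=1 value — and the period has length 2.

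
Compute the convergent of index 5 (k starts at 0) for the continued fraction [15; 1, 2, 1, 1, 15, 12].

1713/109

Using pₖ = aₖpₖ₋₁ + pₖ₋₂, qₖ = aₖqₖ₋₁ + qₖ₋₂ (with p₋₁=1, p₋₂=0, q₋₁=0, q₋₂=1):
  k=0: a=15, p=15, q=1
  k=1: a=1, p=16, q=1
  k=2: a=2, p=47, q=3
  k=3: a=1, p=63, q=4
  k=4: a=1, p=110, q=7
  k=5: a=15, p=1713, q=109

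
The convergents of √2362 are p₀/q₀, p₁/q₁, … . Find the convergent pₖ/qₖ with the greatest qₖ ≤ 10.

243/5

√2362 = [48; 1, 1, 1, 1, 96, …] (period length 5).
Convergents:
  p_0/q_0 = 48/1
  p_1/q_1 = 49/1
  p_2/q_2 = 97/2
  p_3/q_3 = 146/3
  p_4/q_4 = 243/5
  p_5/q_5 = 23474/483
q_4 = 5 ≤ 10 < 483 = q_5, so the answer is 243/5.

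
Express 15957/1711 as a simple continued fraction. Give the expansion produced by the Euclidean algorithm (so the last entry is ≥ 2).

15957 = 9·1711 + 558
1711 = 3·558 + 37
558 = 15·37 + 3
37 = 12·3 + 1
3 = 3·1 + 0  (stop)
So 15957/1711 = [9; 3, 15, 12, 3].

[9; 3, 15, 12, 3]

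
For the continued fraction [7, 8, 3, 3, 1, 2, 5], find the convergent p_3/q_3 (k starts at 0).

591/83

Using pₖ = aₖpₖ₋₁ + pₖ₋₂, qₖ = aₖqₖ₋₁ + qₖ₋₂ (with p₋₁=1, p₋₂=0, q₋₁=0, q₋₂=1):
  k=0: a=7, p=7, q=1
  k=1: a=8, p=57, q=8
  k=2: a=3, p=178, q=25
  k=3: a=3, p=591, q=83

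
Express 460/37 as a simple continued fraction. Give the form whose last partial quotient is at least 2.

[12; 2, 3, 5]

460 = 12×37 + 16
37 = 2×16 + 5
16 = 3×5 + 1
5 = 5×1 + 0  (stop)
So 460/37 = [12; 2, 3, 5].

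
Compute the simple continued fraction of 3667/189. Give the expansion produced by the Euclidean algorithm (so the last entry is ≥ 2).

[19; 2, 2, 18, 2]

3667 = 19·189 + 76
189 = 2·76 + 37
76 = 2·37 + 2
37 = 18·2 + 1
2 = 2·1 + 0  (stop)
So 3667/189 = [19; 2, 2, 18, 2].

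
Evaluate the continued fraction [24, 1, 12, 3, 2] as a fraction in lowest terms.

2318/93

Using pₖ = aₖpₖ₋₁ + pₖ₋₂ and qₖ = aₖqₖ₋₁ + qₖ₋₂:
  k=0: a=24, p=24, q=1
  k=1: a=1, p=25, q=1
  k=2: a=12, p=324, q=13
  k=3: a=3, p=997, q=40
  k=4: a=2, p=2318, q=93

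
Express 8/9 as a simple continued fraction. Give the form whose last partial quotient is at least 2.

[0; 1, 8]

8 = 0·9 + 8
9 = 1·8 + 1
8 = 8·1 + 0  (stop)
So 8/9 = [0; 1, 8].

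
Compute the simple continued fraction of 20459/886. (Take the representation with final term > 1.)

20459 = 23·886 + 81
886 = 10·81 + 76
81 = 1·76 + 5
76 = 15·5 + 1
5 = 5·1 + 0  (stop)
So 20459/886 = [23; 10, 1, 15, 5].

[23; 10, 1, 15, 5]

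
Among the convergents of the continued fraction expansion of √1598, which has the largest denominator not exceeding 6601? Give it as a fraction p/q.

√1598 = [39; 1, 38, 1, 78, …] (period length 4).
Convergents:
  p_0/q_0 = 39/1
  p_1/q_1 = 40/1
  p_2/q_2 = 1559/39
  p_3/q_3 = 1599/40
  p_4/q_4 = 126281/3159
  p_5/q_5 = 127880/3199
  p_6/q_6 = 4985721/124721
q_5 = 3199 ≤ 6601 < 124721 = q_6, so the answer is 127880/3199.

127880/3199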